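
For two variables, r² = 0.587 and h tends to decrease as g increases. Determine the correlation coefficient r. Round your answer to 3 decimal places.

|r| = √0.587 = 0.766
The association is negative, so r = −0.766.

-0.766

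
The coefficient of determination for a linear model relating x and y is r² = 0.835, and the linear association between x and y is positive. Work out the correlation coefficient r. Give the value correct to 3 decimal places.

0.914

|r| = √0.835 = 0.914
The association is positive, so r = 0.914.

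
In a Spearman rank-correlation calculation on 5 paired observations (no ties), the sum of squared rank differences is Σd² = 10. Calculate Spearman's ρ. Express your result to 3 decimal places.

0.500

ρ = 1 − 6Σd² / [n(n²−1)] = 1 − 6×10 / (5×24)
  = 1 − 60/120 = 1 − 0.5000 ≈ 0.500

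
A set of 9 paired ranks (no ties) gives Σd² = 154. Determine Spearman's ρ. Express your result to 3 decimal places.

ρ = 1 − 6Σd² / [n(n²−1)] = 1 − 6×154 / (9×80)
  = 1 − 924/720 = 1 − 1.2833 ≈ -0.283

-0.283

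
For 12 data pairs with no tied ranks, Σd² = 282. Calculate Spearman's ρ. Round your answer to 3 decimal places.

0.014

ρ = 1 − 6Σd² / [n(n²−1)] = 1 − 6×282 / (12×143)
  = 1 − 1692/1716 = 1 − 0.9860 ≈ 0.014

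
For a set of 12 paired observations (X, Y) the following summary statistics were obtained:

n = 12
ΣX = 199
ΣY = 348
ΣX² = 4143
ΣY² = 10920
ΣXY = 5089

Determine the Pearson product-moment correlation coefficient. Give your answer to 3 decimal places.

-0.816

r = (nΣXY − ΣXΣY) / √[(nΣX² − (ΣX)²)(nΣY² − (ΣY)²)]
Numerator: 12×5089 − 199×348 = -8184
Denominator: √[(49716 − 39601)(131040 − 121104)] = √[10115 × 9936] = 10025.1005
r = -8184 / 10025.1005 ≈ -0.816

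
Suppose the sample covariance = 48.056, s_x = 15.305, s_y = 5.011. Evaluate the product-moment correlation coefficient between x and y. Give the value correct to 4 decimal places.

r = Cov(x,y) / (s_x · s_y) = 48.056 / (15.305 × 5.011)
  = 48.056 / 76.6934 ≈ 0.6266

0.6266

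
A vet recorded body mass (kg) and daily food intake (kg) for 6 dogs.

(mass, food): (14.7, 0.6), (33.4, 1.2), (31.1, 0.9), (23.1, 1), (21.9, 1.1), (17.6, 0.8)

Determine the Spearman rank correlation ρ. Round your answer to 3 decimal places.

0.771

Rank mass: 1, 6, 5, 4, 3, 2
Rank food: 1, 6, 3, 4, 5, 2
d = rank(mass) − rank(food): 0, 0, 2, 0, -2, 0; Σd² = 8
ρ = 1 − 6Σd² / [n(n²−1)] = 1 − 6×8 / (6×35) = 1 − 48/210 ≈ 0.771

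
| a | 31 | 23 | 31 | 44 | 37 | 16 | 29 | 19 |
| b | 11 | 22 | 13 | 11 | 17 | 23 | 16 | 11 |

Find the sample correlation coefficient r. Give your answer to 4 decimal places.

-0.5065

n = 8, Σa = 230, Σb = 124, Σa² = 7214, Σb² = 2090, Σab = 3404
nΣab − ΣaΣb = 27232 − 28520 = -1288
nΣa² − (Σa)² = 57712 − 52900 = 4812; nΣb² − (Σb)² = 16720 − 15376 = 1344
r = -1288 / √(4812 × 1344) = -1288 / 2543.0942 ≈ -0.5065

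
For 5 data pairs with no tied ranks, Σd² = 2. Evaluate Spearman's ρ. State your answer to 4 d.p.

ρ = 1 − 6Σd² / [n(n²−1)] = 1 − 6×2 / (5×24)
  = 1 − 12/120 = 1 − 0.10000 ≈ 0.9000

0.9000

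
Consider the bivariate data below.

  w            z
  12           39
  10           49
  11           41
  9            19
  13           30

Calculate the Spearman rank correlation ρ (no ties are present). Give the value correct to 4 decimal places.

0.0000

Rank w: 4, 2, 3, 1, 5
Rank z: 3, 5, 4, 1, 2
d = rank(w) − rank(z): 1, -3, -1, 0, 3; Σd² = 20
ρ = 1 − 6Σd² / [n(n²−1)] = 1 − 6×20 / (5×24) = 1 − 120/120 ≈ 0.0000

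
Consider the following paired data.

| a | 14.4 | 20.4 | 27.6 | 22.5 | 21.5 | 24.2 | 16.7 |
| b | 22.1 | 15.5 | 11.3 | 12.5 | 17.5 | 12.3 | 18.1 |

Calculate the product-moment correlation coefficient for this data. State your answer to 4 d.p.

n = 7, Σa = 147.3, Σb = 109.3, Σa² = 3218.31, Σb² = 1797.75, Σab = 2203.75
nΣab − ΣaΣb = 15426.25 − 16099.89 = -673.64
nΣa² − (Σa)² = 22528.17 − 21697.29 = 830.88; nΣb² − (Σb)² = 12584.25 − 11946.49 = 637.76
r = -673.64 / √(830.88 × 637.76) = -673.64 / 727.9437 ≈ -0.9254

-0.9254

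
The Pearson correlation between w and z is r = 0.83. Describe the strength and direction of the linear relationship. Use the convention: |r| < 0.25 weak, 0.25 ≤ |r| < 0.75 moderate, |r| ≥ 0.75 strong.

strong positive

r = 0.83 > 0 so the relationship is positive.
|r| = 0.83, which falls in the strong range.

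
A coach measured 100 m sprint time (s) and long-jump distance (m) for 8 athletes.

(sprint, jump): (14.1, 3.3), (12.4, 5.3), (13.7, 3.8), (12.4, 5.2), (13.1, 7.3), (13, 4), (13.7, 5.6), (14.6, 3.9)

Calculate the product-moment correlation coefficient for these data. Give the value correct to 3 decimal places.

-0.487

n = 8, Σx = 107, Σy = 38.4, Σx² = 1435.48, Σy² = 196.32, Σxy = 510.08
nΣxy − ΣxΣy = 4080.64 − 4108.8 = -28.16
nΣx² − (Σx)² = 11483.84 − 11449 = 34.84; nΣy² − (Σy)² = 1570.56 − 1474.56 = 96
r = -28.16 / √(34.84 × 96) = -28.16 / 57.8329 ≈ -0.487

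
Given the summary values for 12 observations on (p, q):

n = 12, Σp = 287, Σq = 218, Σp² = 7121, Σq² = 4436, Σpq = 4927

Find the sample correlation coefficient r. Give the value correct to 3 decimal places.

r = (nΣpq − ΣpΣq) / √[(nΣp² − (Σp)²)(nΣq² − (Σq)²)]
Numerator: 12×4927 − 287×218 = -3442
Denominator: √[(85452 − 82369)(53232 − 47524)] = √[3083 × 5708] = 4194.9689
r = -3442 / 4194.9689 ≈ -0.821

-0.821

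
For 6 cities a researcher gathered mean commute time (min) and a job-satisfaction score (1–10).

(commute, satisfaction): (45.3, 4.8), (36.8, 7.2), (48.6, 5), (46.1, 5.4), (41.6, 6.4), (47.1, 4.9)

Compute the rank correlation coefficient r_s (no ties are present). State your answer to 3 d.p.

-0.600

Rank commute: 3, 1, 6, 4, 2, 5
Rank satisfaction: 1, 6, 3, 4, 5, 2
d = rank(commute) − rank(satisfaction): 2, -5, 3, 0, -3, 3; Σd² = 56
ρ = 1 − 6Σd² / [n(n²−1)] = 1 − 6×56 / (6×35) = 1 − 336/210 ≈ -0.600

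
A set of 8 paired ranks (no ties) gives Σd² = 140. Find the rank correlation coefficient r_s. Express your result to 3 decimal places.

-0.667

ρ = 1 − 6Σd² / [n(n²−1)] = 1 − 6×140 / (8×63)
  = 1 − 840/504 = 1 − 1.6667 ≈ -0.667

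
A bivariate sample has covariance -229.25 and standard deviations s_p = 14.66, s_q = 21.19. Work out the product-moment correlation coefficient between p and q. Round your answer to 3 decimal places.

-0.738

r = Cov(p,q) / (s_p · s_q) = -229.25 / (14.66 × 21.19)
  = -229.25 / 310.6454 ≈ -0.738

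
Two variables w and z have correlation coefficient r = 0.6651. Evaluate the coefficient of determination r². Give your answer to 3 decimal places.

0.442

r² = (0.6651)² = 0.442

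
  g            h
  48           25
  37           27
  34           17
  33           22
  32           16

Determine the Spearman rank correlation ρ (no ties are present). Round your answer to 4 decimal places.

0.8000

Rank g: 5, 4, 3, 2, 1
Rank h: 4, 5, 2, 3, 1
d = rank(g) − rank(h): 1, -1, 1, -1, 0; Σd² = 4
ρ = 1 − 6Σd² / [n(n²−1)] = 1 − 6×4 / (5×24) = 1 − 24/120 ≈ 0.8000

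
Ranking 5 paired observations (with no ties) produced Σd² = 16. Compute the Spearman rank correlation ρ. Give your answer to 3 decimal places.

0.200

ρ = 1 − 6Σd² / [n(n²−1)] = 1 − 6×16 / (5×24)
  = 1 − 96/120 = 1 − 0.8000 ≈ 0.200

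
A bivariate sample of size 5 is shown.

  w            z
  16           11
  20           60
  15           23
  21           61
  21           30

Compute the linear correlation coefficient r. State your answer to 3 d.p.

n = 5, Σw = 93, Σz = 185, Σw² = 1763, Σz² = 8871, Σwz = 3632
nΣwz − ΣwΣz = 18160 − 17205 = 955
nΣw² − (Σw)² = 8815 − 8649 = 166; nΣz² − (Σz)² = 44355 − 34225 = 10130
r = 955 / √(166 × 10130) = 955 / 1296.7575 ≈ 0.736

0.736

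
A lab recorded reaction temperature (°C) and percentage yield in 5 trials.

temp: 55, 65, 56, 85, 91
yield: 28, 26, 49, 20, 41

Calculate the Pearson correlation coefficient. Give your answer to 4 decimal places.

-0.1778

n = 5, Σx = 352, Σy = 164, Σx² = 25892, Σy² = 5942, Σxy = 11405
nΣxy − ΣxΣy = 57025 − 57728 = -703
nΣx² − (Σx)² = 129460 − 123904 = 5556; nΣy² − (Σy)² = 29710 − 26896 = 2814
r = -703 / √(5556 × 2814) = -703 / 3954.0592 ≈ -0.1778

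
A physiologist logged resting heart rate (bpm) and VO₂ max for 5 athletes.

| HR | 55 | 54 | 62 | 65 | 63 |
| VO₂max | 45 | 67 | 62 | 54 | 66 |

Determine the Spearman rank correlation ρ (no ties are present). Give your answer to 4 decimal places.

-0.3000

Rank HR: 2, 1, 3, 5, 4
Rank VO₂max: 1, 5, 3, 2, 4
d = rank(HR) − rank(VO₂max): 1, -4, 0, 3, 0; Σd² = 26
ρ = 1 − 6Σd² / [n(n²−1)] = 1 − 6×26 / (5×24) = 1 − 156/120 ≈ -0.3000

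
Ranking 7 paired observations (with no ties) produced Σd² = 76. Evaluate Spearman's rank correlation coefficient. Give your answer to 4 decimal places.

-0.3571

ρ = 1 − 6Σd² / [n(n²−1)] = 1 − 6×76 / (7×48)
  = 1 − 456/336 = 1 − 1.35714 ≈ -0.3571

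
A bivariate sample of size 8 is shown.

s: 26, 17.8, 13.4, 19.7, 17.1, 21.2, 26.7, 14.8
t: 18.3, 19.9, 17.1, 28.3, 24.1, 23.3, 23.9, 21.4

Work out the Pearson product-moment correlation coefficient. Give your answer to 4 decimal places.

0.1975

n = 8, Σs = 156.7, Σt = 176.3, Σs² = 3234.27, Σt² = 3977.07, Σst = 3477.59
nΣst − ΣsΣt = 27820.72 − 27626.21 = 194.51
nΣs² − (Σs)² = 25874.16 − 24554.89 = 1319.27; nΣt² − (Σt)² = 31816.56 − 31081.69 = 734.87
r = 194.51 / √(1319.27 × 734.87) = 194.51 / 984.6278 ≈ 0.1975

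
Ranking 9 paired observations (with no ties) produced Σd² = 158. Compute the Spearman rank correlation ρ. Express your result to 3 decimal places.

-0.317

ρ = 1 − 6Σd² / [n(n²−1)] = 1 − 6×158 / (9×80)
  = 1 − 948/720 = 1 − 1.3167 ≈ -0.317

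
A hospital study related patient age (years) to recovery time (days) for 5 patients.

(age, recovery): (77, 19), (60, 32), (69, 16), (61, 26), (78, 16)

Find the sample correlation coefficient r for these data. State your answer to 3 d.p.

n = 5, Σx = 345, Σy = 109, Σx² = 24095, Σy² = 2573, Σxy = 7321
nΣxy − ΣxΣy = 36605 − 37605 = -1000
nΣx² − (Σx)² = 120475 − 119025 = 1450; nΣy² − (Σy)² = 12865 − 11881 = 984
r = -1000 / √(1450 × 984) = -1000 / 1194.4873 ≈ -0.837

-0.837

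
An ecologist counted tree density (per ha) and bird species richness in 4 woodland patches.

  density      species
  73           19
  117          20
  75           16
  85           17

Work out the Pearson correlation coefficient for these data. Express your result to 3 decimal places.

0.646

n = 4, Σx = 350, Σy = 72, Σx² = 31868, Σy² = 1306, Σxy = 6372
nΣxy − ΣxΣy = 25488 − 25200 = 288
nΣx² − (Σx)² = 127472 − 122500 = 4972; nΣy² − (Σy)² = 5224 − 5184 = 40
r = 288 / √(4972 × 40) = 288 / 445.9596 ≈ 0.646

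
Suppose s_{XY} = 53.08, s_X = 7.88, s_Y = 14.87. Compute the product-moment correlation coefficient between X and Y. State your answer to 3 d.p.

r = Cov(X,Y) / (s_X · s_Y) = 53.08 / (7.88 × 14.87)
  = 53.08 / 117.1756 ≈ 0.453

0.453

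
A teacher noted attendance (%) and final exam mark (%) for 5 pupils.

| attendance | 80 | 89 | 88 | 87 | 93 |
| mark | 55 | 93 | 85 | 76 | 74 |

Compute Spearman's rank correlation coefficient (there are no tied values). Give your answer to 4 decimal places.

Rank attendance: 1, 4, 3, 2, 5
Rank mark: 1, 5, 4, 3, 2
d = rank(attendance) − rank(mark): 0, -1, -1, -1, 3; Σd² = 12
ρ = 1 − 6Σd² / [n(n²−1)] = 1 − 6×12 / (5×24) = 1 − 72/120 ≈ 0.4000

0.4000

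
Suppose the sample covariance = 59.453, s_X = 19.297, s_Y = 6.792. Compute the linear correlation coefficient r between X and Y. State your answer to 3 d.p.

0.454

r = Cov(X,Y) / (s_X · s_Y) = 59.453 / (19.297 × 6.792)
  = 59.453 / 131.0652 ≈ 0.454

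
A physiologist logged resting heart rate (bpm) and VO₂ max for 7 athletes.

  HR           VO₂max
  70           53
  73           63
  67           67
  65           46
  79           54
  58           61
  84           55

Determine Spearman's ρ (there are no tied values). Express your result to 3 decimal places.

0.000

Rank HR: 4, 5, 3, 2, 6, 1, 7
Rank VO₂max: 2, 6, 7, 1, 3, 5, 4
d = rank(HR) − rank(VO₂max): 2, -1, -4, 1, 3, -4, 3; Σd² = 56
ρ = 1 − 6Σd² / [n(n²−1)] = 1 − 6×56 / (7×48) = 1 − 336/336 ≈ 0.000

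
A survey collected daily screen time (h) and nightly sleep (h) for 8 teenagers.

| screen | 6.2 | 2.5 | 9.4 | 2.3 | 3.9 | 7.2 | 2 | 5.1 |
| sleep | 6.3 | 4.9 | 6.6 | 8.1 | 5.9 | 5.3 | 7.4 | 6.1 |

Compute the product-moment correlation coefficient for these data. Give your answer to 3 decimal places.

-0.261

n = 8, Σx = 38.6, Σy = 50.6, Σx² = 235.4, Σy² = 327.74, Σxy = 239.06
nΣxy − ΣxΣy = 1912.48 − 1953.16 = -40.68
nΣx² − (Σx)² = 1883.2 − 1489.96 = 393.24; nΣy² − (Σy)² = 2621.92 − 2560.36 = 61.56
r = -40.68 / √(393.24 × 61.56) = -40.68 / 155.5887 ≈ -0.261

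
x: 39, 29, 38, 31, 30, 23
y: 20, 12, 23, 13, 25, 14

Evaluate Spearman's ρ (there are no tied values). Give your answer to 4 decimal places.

0.3714

Rank x: 6, 2, 5, 4, 3, 1
Rank y: 4, 1, 5, 2, 6, 3
d = rank(x) − rank(y): 2, 1, 0, 2, -3, -2; Σd² = 22
ρ = 1 − 6Σd² / [n(n²−1)] = 1 − 6×22 / (6×35) = 1 − 132/210 ≈ 0.3714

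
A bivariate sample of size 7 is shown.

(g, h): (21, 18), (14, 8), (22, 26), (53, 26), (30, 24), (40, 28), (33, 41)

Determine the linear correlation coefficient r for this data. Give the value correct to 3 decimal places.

0.543

n = 7, Σg = 213, Σh = 171, Σg² = 7519, Σh² = 4781, Σgh = 5633
nΣgh − ΣgΣh = 39431 − 36423 = 3008
nΣg² − (Σg)² = 52633 − 45369 = 7264; nΣh² − (Σh)² = 33467 − 29241 = 4226
r = 3008 / √(7264 × 4226) = 3008 / 5540.5473 ≈ 0.543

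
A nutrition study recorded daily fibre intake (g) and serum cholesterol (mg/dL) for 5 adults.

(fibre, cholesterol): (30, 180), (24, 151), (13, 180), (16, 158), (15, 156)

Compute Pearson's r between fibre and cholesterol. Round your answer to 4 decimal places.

0.1554

n = 5, Σx = 98, Σy = 825, Σx² = 2126, Σy² = 136901, Σxy = 16232
nΣxy − ΣxΣy = 81160 − 80850 = 310
nΣx² − (Σx)² = 10630 − 9604 = 1026; nΣy² − (Σy)² = 684505 − 680625 = 3880
r = 310 / √(1026 × 3880) = 310 / 1995.2143 ≈ 0.1554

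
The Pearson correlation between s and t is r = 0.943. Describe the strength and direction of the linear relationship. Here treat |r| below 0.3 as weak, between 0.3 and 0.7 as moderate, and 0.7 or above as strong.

strong positive

r = 0.943 > 0 so the relationship is positive.
|r| = 0.943, which falls in the strong range.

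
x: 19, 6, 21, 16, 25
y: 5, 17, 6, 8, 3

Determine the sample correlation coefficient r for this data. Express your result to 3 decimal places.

n = 5, Σx = 87, Σy = 39, Σx² = 1719, Σy² = 423, Σxy = 526
nΣxy − ΣxΣy = 2630 − 3393 = -763
nΣx² − (Σx)² = 8595 − 7569 = 1026; nΣy² − (Σy)² = 2115 − 1521 = 594
r = -763 / √(1026 × 594) = -763 / 780.6689 ≈ -0.977

-0.977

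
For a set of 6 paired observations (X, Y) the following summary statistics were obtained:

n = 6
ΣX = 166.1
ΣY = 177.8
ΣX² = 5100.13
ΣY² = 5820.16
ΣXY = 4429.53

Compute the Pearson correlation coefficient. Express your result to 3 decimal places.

r = (nΣXY − ΣXΣY) / √[(nΣX² − (ΣX)²)(nΣY² − (ΣY)²)]
Numerator: 6×4429.53 − 166.1×177.8 = -2955.4
Denominator: √[(30600.78 − 27589.21)(34920.96 − 31612.84)] = √[3011.57 × 3308.12] = 3156.3642
r = -2955.4 / 3156.3642 ≈ -0.936

-0.936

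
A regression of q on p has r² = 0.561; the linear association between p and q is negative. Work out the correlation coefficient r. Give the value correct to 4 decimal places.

|r| = √0.561 = 0.7490
The association is negative, so r = −0.7490.

-0.7490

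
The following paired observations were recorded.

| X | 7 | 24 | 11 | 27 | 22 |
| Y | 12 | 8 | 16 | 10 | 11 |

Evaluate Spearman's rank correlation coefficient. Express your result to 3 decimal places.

-0.800

Rank X: 1, 4, 2, 5, 3
Rank Y: 4, 1, 5, 2, 3
d = rank(X) − rank(Y): -3, 3, -3, 3, 0; Σd² = 36
ρ = 1 − 6Σd² / [n(n²−1)] = 1 − 6×36 / (5×24) = 1 − 216/120 ≈ -0.800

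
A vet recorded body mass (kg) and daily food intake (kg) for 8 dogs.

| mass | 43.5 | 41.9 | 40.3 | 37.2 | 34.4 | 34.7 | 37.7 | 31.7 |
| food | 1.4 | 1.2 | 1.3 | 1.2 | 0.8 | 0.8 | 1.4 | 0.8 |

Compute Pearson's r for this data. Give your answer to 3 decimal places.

n = 8, Σx = 301.4, Σy = 8.9, Σx² = 11469.42, Σy² = 10.41, Σxy = 341.63
nΣxy − ΣxΣy = 2733.04 − 2682.46 = 50.58
nΣx² − (Σx)² = 91755.36 − 90841.96 = 913.4; nΣy² − (Σy)² = 83.28 − 79.21 = 4.07
r = 50.58 / √(913.4 × 4.07) = 50.58 / 60.9716 ≈ 0.830

0.830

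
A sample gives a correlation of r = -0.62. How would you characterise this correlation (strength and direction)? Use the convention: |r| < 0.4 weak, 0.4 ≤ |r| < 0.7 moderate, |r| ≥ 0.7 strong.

r = -0.62 < 0 so the relationship is negative.
|r| = 0.62, which falls in the moderate range.

moderate negative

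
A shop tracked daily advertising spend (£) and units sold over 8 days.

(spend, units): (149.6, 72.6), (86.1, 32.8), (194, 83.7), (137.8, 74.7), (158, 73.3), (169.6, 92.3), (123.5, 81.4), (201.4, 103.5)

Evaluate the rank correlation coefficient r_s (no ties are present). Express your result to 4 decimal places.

Rank spend: 4, 1, 7, 3, 5, 6, 2, 8
Rank units: 2, 1, 6, 4, 3, 7, 5, 8
d = rank(spend) − rank(units): 2, 0, 1, -1, 2, -1, -3, 0; Σd² = 20
ρ = 1 − 6Σd² / [n(n²−1)] = 1 − 6×20 / (8×63) = 1 − 120/504 ≈ 0.7619

0.7619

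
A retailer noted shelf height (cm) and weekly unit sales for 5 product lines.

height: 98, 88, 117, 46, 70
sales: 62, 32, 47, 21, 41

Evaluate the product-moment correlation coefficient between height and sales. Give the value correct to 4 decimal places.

n = 5, Σx = 419, Σy = 203, Σx² = 38053, Σy² = 9199, Σxy = 18227
nΣxy − ΣxΣy = 91135 − 85057 = 6078
nΣx² − (Σx)² = 190265 − 175561 = 14704; nΣy² − (Σy)² = 45995 − 41209 = 4786
r = 6078 / √(14704 × 4786) = 6078 / 8388.8822 ≈ 0.7245

0.7245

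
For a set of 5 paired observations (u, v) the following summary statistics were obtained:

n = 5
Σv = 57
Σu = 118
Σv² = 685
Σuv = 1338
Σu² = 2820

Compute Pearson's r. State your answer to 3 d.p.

r = (nΣuv − ΣuΣv) / √[(nΣu² − (Σu)²)(nΣv² − (Σv)²)]
Numerator: 5×1338 − 118×57 = -36
Denominator: √[(14100 − 13924)(3425 − 3249)] = √[176 × 176] = 176.0000
r = -36 / 176.0000 ≈ -0.205

-0.205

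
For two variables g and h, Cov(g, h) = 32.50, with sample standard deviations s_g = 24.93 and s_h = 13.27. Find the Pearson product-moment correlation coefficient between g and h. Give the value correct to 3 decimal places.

r = Cov(g,h) / (s_g · s_h) = 32.50 / (24.93 × 13.27)
  = 32.50 / 330.8211 ≈ 0.098

0.098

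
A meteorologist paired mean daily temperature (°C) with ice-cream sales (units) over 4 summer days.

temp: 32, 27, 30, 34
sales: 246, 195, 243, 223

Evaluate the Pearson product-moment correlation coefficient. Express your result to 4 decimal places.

n = 4, Σx = 123, Σy = 907, Σx² = 3809, Σy² = 207319, Σxy = 28009
nΣxy − ΣxΣy = 112036 − 111561 = 475
nΣx² − (Σx)² = 15236 − 15129 = 107; nΣy² − (Σy)² = 829276 − 822649 = 6627
r = 475 / √(107 × 6627) = 475 / 842.0742 ≈ 0.5641

0.5641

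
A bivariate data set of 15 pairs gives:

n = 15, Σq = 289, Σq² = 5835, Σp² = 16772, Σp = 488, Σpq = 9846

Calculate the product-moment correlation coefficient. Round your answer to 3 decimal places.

r = (nΣpq − ΣpΣq) / √[(nΣp² − (Σp)²)(nΣq² − (Σq)²)]
Numerator: 15×9846 − 488×289 = 6658
Denominator: √[(251580 − 238144)(87525 − 83521)] = √[13436 × 4004] = 7334.6945
r = 6658 / 7334.6945 ≈ 0.908

0.908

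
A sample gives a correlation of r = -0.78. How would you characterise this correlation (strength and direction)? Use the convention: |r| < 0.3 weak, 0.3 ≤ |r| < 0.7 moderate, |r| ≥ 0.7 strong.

strong negative

r = -0.78 < 0 so the relationship is negative.
|r| = 0.78, which falls in the strong range.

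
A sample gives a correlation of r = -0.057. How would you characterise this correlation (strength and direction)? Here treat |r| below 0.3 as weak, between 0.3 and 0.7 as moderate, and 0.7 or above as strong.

weak negative

r = -0.057 < 0 so the relationship is negative.
|r| = 0.057, which falls in the weak range.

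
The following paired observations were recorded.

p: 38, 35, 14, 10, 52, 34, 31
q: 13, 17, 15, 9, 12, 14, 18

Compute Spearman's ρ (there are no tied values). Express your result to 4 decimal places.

Rank p: 6, 5, 2, 1, 7, 4, 3
Rank q: 3, 6, 5, 1, 2, 4, 7
d = rank(p) − rank(q): 3, -1, -3, 0, 5, 0, -4; Σd² = 60
ρ = 1 − 6Σd² / [n(n²−1)] = 1 − 6×60 / (7×48) = 1 − 360/336 ≈ -0.0714

-0.0714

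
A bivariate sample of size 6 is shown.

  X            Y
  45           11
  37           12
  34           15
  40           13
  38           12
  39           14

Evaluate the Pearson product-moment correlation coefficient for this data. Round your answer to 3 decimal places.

n = 6, ΣX = 233, ΣY = 77, ΣX² = 9115, ΣY² = 999, ΣXY = 2971
nΣXY − ΣXΣY = 17826 − 17941 = -115
nΣX² − (ΣX)² = 54690 − 54289 = 401; nΣY² − (ΣY)² = 5994 − 5929 = 65
r = -115 / √(401 × 65) = -115 / 161.4466 ≈ -0.712

-0.712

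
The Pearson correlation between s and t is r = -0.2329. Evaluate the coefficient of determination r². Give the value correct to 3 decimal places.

0.054

r² = (-0.2329)² = 0.054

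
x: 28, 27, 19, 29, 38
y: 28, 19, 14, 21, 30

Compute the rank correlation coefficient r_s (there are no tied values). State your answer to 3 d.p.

Rank x: 3, 2, 1, 4, 5
Rank y: 4, 2, 1, 3, 5
d = rank(x) − rank(y): -1, 0, 0, 1, 0; Σd² = 2
ρ = 1 − 6Σd² / [n(n²−1)] = 1 − 6×2 / (5×24) = 1 − 12/120 ≈ 0.900

0.900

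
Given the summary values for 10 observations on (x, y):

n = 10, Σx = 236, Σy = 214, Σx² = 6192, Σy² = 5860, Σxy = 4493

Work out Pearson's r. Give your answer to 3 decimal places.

r = (nΣxy − ΣxΣy) / √[(nΣx² − (Σx)²)(nΣy² − (Σy)²)]
Numerator: 10×4493 − 236×214 = -5574
Denominator: √[(61920 − 55696)(58600 − 45796)] = √[6224 × 12804] = 8927.0430
r = -5574 / 8927.0430 ≈ -0.624

-0.624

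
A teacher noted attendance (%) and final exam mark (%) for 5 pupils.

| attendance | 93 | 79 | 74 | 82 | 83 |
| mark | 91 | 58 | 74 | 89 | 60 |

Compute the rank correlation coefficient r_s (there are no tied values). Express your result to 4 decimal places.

Rank attendance: 5, 2, 1, 3, 4
Rank mark: 5, 1, 3, 4, 2
d = rank(attendance) − rank(mark): 0, 1, -2, -1, 2; Σd² = 10
ρ = 1 − 6Σd² / [n(n²−1)] = 1 − 6×10 / (5×24) = 1 − 60/120 ≈ 0.5000

0.5000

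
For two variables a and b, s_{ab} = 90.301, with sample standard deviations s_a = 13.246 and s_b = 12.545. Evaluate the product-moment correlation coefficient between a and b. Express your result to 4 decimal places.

0.5434

r = Cov(a,b) / (s_a · s_b) = 90.301 / (13.246 × 12.545)
  = 90.301 / 166.1711 ≈ 0.5434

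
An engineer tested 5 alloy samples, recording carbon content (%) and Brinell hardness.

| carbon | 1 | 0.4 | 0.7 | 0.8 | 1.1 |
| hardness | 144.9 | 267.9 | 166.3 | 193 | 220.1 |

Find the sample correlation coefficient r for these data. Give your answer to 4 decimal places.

-0.5471

n = 5, Σx = 4, Σy = 992.2, Σx² = 3.5, Σy² = 206115.12, Σxy = 764.98
nΣxy − ΣxΣy = 3824.9 − 3968.8 = -143.9
nΣx² − (Σx)² = 17.5 − 16 = 1.5; nΣy² − (Σy)² = 1030575.6 − 984460.84 = 46114.76
r = -143.9 / √(1.5 × 46114.76) = -143.9 / 263.0060 ≈ -0.5471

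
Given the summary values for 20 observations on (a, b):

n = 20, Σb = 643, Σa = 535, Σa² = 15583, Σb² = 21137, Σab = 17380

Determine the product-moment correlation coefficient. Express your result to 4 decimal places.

0.2339

r = (nΣab − ΣaΣb) / √[(nΣa² − (Σa)²)(nΣb² − (Σb)²)]
Numerator: 20×17380 − 535×643 = 3595
Denominator: √[(311660 − 286225)(422740 − 413449)] = √[25435 × 9291] = 15372.5920
r = 3595 / 15372.5920 ≈ 0.2339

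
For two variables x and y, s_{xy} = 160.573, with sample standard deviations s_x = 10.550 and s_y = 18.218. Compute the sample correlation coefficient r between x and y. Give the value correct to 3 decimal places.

r = Cov(x,y) / (s_x · s_y) = 160.573 / (10.550 × 18.218)
  = 160.573 / 192.1999 ≈ 0.835

0.835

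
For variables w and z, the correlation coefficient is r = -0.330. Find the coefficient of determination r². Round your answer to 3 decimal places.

0.109

r² = (-0.330)² = 0.109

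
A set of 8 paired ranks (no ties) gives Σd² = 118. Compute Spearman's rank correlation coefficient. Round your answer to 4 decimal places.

-0.4048

ρ = 1 − 6Σd² / [n(n²−1)] = 1 − 6×118 / (8×63)
  = 1 − 708/504 = 1 − 1.40476 ≈ -0.4048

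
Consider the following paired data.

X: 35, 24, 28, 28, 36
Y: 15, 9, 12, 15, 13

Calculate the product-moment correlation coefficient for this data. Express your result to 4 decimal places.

0.6316

n = 5, ΣX = 151, ΣY = 64, ΣX² = 4665, ΣY² = 844, ΣXY = 1965
nΣXY − ΣXΣY = 9825 − 9664 = 161
nΣX² − (ΣX)² = 23325 − 22801 = 524; nΣY² − (ΣY)² = 4220 − 4096 = 124
r = 161 / √(524 × 124) = 161 / 254.9039 ≈ 0.6316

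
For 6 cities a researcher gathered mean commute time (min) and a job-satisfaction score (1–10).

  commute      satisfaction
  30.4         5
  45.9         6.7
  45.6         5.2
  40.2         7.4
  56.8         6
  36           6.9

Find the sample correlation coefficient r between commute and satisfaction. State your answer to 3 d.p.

0.067

n = 6, Σx = 254.9, Σy = 37.2, Σx² = 11248.61, Σy² = 235.3, Σxy = 1583.33
nΣxy − ΣxΣy = 9499.98 − 9482.28 = 17.7
nΣx² − (Σx)² = 67491.66 − 64974.01 = 2517.65; nΣy² − (Σy)² = 1411.8 − 1383.84 = 27.96
r = 17.7 / √(2517.65 × 27.96) = 17.7 / 265.3177 ≈ 0.067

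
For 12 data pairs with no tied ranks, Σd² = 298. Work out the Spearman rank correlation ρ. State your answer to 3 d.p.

ρ = 1 − 6Σd² / [n(n²−1)] = 1 − 6×298 / (12×143)
  = 1 − 1788/1716 = 1 − 1.0420 ≈ -0.042

-0.042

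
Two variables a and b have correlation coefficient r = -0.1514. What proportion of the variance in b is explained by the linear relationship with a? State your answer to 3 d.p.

r² = (-0.1514)² = 0.023

0.023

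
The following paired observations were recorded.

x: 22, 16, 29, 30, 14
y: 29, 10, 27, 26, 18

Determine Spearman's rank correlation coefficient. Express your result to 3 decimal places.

Rank x: 3, 2, 4, 5, 1
Rank y: 5, 1, 4, 3, 2
d = rank(x) − rank(y): -2, 1, 0, 2, -1; Σd² = 10
ρ = 1 − 6Σd² / [n(n²−1)] = 1 − 6×10 / (5×24) = 1 − 60/120 ≈ 0.500

0.500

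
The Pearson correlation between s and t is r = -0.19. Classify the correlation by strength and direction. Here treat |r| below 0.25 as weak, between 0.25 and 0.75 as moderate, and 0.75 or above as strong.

weak negative

r = -0.19 < 0 so the relationship is negative.
|r| = 0.19, which falls in the weak range.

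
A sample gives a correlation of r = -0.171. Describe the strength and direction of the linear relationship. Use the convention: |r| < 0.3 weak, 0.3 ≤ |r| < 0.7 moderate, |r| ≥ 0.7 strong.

weak negative

r = -0.171 < 0 so the relationship is negative.
|r| = 0.171, which falls in the weak range.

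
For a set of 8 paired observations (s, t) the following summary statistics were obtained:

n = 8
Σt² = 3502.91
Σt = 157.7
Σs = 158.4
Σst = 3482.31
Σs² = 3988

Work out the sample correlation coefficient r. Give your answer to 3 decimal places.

r = (nΣst − ΣsΣt) / √[(nΣs² − (Σs)²)(nΣt² − (Σt)²)]
Numerator: 8×3482.31 − 158.4×157.7 = 2878.8
Denominator: √[(31904 − 25090.56)(28023.28 − 24869.29)] = √[6813.44 × 3153.99] = 4635.6792
r = 2878.8 / 4635.6792 ≈ 0.621

0.621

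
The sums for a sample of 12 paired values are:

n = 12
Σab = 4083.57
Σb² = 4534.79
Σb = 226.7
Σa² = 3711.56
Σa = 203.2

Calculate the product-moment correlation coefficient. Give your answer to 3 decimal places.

0.937

r = (nΣab − ΣaΣb) / √[(nΣa² − (Σa)²)(nΣb² − (Σb)²)]
Numerator: 12×4083.57 − 203.2×226.7 = 2937.4
Denominator: √[(44538.72 − 41290.24)(54417.48 − 51392.89)] = √[3248.48 × 3024.59] = 3134.5367
r = 2937.4 / 3134.5367 ≈ 0.937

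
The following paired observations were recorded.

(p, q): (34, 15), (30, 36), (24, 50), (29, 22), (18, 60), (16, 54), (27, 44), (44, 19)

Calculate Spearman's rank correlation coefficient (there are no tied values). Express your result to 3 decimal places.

-0.929

Rank p: 7, 6, 3, 5, 2, 1, 4, 8
Rank q: 1, 4, 6, 3, 8, 7, 5, 2
d = rank(p) − rank(q): 6, 2, -3, 2, -6, -6, -1, 6; Σd² = 162
ρ = 1 − 6Σd² / [n(n²−1)] = 1 − 6×162 / (8×63) = 1 − 972/504 ≈ -0.929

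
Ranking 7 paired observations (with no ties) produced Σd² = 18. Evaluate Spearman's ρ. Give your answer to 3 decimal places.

0.679

ρ = 1 − 6Σd² / [n(n²−1)] = 1 − 6×18 / (7×48)
  = 1 − 108/336 = 1 − 0.3214 ≈ 0.679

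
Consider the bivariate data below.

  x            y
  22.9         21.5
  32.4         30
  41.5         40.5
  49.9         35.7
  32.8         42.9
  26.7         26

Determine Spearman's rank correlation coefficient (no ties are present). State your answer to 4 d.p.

0.7714

Rank x: 1, 3, 5, 6, 4, 2
Rank y: 1, 3, 5, 4, 6, 2
d = rank(x) − rank(y): 0, 0, 0, 2, -2, 0; Σd² = 8
ρ = 1 − 6Σd² / [n(n²−1)] = 1 − 6×8 / (6×35) = 1 − 48/210 ≈ 0.7714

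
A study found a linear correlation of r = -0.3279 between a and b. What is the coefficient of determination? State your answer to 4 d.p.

0.1075

r² = (-0.3279)² = 0.1075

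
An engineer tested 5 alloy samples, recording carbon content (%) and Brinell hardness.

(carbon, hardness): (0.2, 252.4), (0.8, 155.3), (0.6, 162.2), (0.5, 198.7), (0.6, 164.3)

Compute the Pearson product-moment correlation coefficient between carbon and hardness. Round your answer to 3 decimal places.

-0.953

n = 5, Σx = 2.7, Σy = 932.9, Σx² = 1.65, Σy² = 180608.87, Σxy = 469.97
nΣxy − ΣxΣy = 2349.85 − 2518.83 = -168.98
nΣx² − (Σx)² = 8.25 − 7.29 = 0.96; nΣy² − (Σy)² = 903044.35 − 870302.41 = 32741.94
r = -168.98 / √(0.96 × 32741.94) = -168.98 / 177.2915 ≈ -0.953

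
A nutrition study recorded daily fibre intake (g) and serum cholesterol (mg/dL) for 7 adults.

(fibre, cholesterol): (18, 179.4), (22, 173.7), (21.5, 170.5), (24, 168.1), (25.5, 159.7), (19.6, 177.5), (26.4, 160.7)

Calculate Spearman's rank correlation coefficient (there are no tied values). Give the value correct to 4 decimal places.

-0.9286

Rank fibre: 1, 4, 3, 5, 6, 2, 7
Rank cholesterol: 7, 5, 4, 3, 1, 6, 2
d = rank(fibre) − rank(cholesterol): -6, -1, -1, 2, 5, -4, 5; Σd² = 108
ρ = 1 − 6Σd² / [n(n²−1)] = 1 − 6×108 / (7×48) = 1 − 648/336 ≈ -0.9286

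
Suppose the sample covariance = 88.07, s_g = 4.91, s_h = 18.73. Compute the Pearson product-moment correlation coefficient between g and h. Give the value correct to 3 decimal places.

r = Cov(g,h) / (s_g · s_h) = 88.07 / (4.91 × 18.73)
  = 88.07 / 91.9643 ≈ 0.958

0.958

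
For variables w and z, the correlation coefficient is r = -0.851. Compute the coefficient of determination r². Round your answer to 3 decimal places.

0.724

r² = (-0.851)² = 0.724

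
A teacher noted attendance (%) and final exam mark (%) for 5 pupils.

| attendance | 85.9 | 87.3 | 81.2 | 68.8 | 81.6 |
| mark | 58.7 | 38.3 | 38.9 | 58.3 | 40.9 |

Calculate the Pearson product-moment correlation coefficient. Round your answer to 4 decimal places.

-0.4578

n = 5, Σx = 404.8, Σy = 235.1, Σx² = 32985.54, Σy² = 11497.49, Σxy = 18893.08
nΣxy − ΣxΣy = 94465.4 − 95168.48 = -703.08
nΣx² − (Σx)² = 164927.7 − 163863.04 = 1064.66; nΣy² − (Σy)² = 57487.45 − 55272.01 = 2215.44
r = -703.08 / √(1064.66 × 2215.44) = -703.08 / 1535.8028 ≈ -0.4578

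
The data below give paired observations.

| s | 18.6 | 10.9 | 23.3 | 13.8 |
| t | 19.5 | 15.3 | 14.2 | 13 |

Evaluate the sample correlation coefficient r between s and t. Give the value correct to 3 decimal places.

0.161

n = 4, Σs = 66.6, Σt = 62, Σs² = 1198.1, Σt² = 984.98, Σst = 1039.73
nΣst − ΣsΣt = 4158.92 − 4129.2 = 29.72
nΣs² − (Σs)² = 4792.4 − 4435.56 = 356.84; nΣt² − (Σt)² = 3939.92 − 3844 = 95.92
r = 29.72 / √(356.84 × 95.92) = 29.72 / 185.0084 ≈ 0.161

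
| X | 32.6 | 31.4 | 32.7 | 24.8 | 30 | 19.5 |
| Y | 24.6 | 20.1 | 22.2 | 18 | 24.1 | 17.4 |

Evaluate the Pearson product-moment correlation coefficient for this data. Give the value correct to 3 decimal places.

n = 6, ΣX = 171, ΣY = 126.4, ΣX² = 5013.3, ΣY² = 2709.58, ΣXY = 3667.74
nΣXY − ΣXΣY = 22006.44 − 21614.4 = 392.04
nΣX² − (ΣX)² = 30079.8 − 29241 = 838.8; nΣY² − (ΣY)² = 16257.48 − 15976.96 = 280.52
r = 392.04 / √(838.8 × 280.52) = 392.04 / 485.0775 ≈ 0.808

0.808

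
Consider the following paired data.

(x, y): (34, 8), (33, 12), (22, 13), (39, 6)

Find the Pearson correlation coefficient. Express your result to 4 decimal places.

n = 4, Σx = 128, Σy = 39, Σx² = 4250, Σy² = 413, Σxy = 1188
nΣxy − ΣxΣy = 4752 − 4992 = -240
nΣx² − (Σx)² = 17000 − 16384 = 616; nΣy² − (Σy)² = 1652 − 1521 = 131
r = -240 / √(616 × 131) = -240 / 284.0704 ≈ -0.8449

-0.8449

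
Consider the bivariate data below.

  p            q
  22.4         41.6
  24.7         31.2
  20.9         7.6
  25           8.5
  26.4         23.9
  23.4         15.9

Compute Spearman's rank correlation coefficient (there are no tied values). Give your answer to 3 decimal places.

0.143

Rank p: 2, 4, 1, 5, 6, 3
Rank q: 6, 5, 1, 2, 4, 3
d = rank(p) − rank(q): -4, -1, 0, 3, 2, 0; Σd² = 30
ρ = 1 − 6Σd² / [n(n²−1)] = 1 − 6×30 / (6×35) = 1 − 180/210 ≈ 0.143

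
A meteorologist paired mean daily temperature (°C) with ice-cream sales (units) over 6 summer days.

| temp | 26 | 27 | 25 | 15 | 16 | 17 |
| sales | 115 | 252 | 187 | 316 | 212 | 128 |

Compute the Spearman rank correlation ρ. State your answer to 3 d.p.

Rank temp: 5, 6, 4, 1, 2, 3
Rank sales: 1, 5, 3, 6, 4, 2
d = rank(temp) − rank(sales): 4, 1, 1, -5, -2, 1; Σd² = 48
ρ = 1 − 6Σd² / [n(n²−1)] = 1 − 6×48 / (6×35) = 1 − 288/210 ≈ -0.371

-0.371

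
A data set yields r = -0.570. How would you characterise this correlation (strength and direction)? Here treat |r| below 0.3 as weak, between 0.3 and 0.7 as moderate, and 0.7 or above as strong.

moderate negative

r = -0.570 < 0 so the relationship is negative.
|r| = 0.570, which falls in the moderate range.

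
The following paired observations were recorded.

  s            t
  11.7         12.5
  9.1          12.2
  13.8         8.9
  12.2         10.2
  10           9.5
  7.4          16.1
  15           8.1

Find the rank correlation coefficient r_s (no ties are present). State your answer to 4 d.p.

Rank s: 4, 2, 6, 5, 3, 1, 7
Rank t: 6, 5, 2, 4, 3, 7, 1
d = rank(s) − rank(t): -2, -3, 4, 1, 0, -6, 6; Σd² = 102
ρ = 1 − 6Σd² / [n(n²−1)] = 1 − 6×102 / (7×48) = 1 − 612/336 ≈ -0.8214

-0.8214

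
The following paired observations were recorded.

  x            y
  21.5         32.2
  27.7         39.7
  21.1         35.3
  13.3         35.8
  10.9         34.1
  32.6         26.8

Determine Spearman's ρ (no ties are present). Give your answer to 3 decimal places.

Rank x: 4, 5, 3, 2, 1, 6
Rank y: 2, 6, 4, 5, 3, 1
d = rank(x) − rank(y): 2, -1, -1, -3, -2, 5; Σd² = 44
ρ = 1 − 6Σd² / [n(n²−1)] = 1 − 6×44 / (6×35) = 1 − 264/210 ≈ -0.257

-0.257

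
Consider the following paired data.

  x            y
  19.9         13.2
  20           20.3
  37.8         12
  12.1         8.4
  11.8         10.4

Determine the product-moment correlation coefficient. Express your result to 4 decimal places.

n = 5, Σx = 101.6, Σy = 64.3, Σx² = 2510.5, Σy² = 909.05, Σxy = 1346.64
nΣxy − ΣxΣy = 6733.2 − 6532.88 = 200.32
nΣx² − (Σx)² = 12552.5 − 10322.56 = 2229.94; nΣy² − (Σy)² = 4545.25 − 4134.49 = 410.76
r = 200.32 / √(2229.94 × 410.76) = 200.32 / 957.0633 ≈ 0.2093

0.2093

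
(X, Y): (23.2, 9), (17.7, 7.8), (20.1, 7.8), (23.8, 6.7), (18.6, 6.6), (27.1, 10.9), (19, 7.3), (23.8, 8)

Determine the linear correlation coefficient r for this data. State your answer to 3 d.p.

0.678

n = 8, ΣX = 173.3, ΣY = 64.1, ΣX² = 3829.79, ΣY² = 527.23, ΣXY = 1410.35
nΣXY − ΣXΣY = 11282.8 − 11108.53 = 174.27
nΣX² − (ΣX)² = 30638.32 − 30032.89 = 605.43; nΣY² − (ΣY)² = 4217.84 − 4108.81 = 109.03
r = 174.27 / √(605.43 × 109.03) = 174.27 / 256.9242 ≈ 0.678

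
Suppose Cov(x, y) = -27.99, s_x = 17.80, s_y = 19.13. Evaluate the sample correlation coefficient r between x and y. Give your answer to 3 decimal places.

r = Cov(x,y) / (s_x · s_y) = -27.99 / (17.80 × 19.13)
  = -27.99 / 340.5140 ≈ -0.082

-0.082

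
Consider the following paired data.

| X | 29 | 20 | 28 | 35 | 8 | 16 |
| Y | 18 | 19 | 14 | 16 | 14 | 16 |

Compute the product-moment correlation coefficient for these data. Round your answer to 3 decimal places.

0.232

n = 6, ΣX = 136, ΣY = 97, ΣX² = 3570, ΣY² = 1589, ΣXY = 2222
nΣXY − ΣXΣY = 13332 − 13192 = 140
nΣX² − (ΣX)² = 21420 − 18496 = 2924; nΣY² − (ΣY)² = 9534 − 9409 = 125
r = 140 / √(2924 × 125) = 140 / 604.5660 ≈ 0.232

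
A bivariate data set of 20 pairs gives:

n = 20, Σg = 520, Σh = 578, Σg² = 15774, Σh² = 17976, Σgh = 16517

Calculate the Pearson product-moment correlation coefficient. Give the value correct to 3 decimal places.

0.879

r = (nΣgh − ΣgΣh) / √[(nΣg² − (Σg)²)(nΣh² − (Σh)²)]
Numerator: 20×16517 − 520×578 = 29780
Denominator: √[(315480 − 270400)(359520 − 334084)] = √[45080 × 25436] = 33862.2929
r = 29780 / 33862.2929 ≈ 0.879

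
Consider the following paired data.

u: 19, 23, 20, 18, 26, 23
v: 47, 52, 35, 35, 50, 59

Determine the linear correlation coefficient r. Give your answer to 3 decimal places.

n = 6, Σu = 129, Σv = 278, Σu² = 2819, Σv² = 13344, Σuv = 6076
nΣuv − ΣuΣv = 36456 − 35862 = 594
nΣu² − (Σu)² = 16914 − 16641 = 273; nΣv² − (Σv)² = 80064 − 77284 = 2780
r = 594 / √(273 × 2780) = 594 / 871.1716 ≈ 0.682

0.682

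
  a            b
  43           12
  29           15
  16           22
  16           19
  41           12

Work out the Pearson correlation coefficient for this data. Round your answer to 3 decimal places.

-0.961

n = 5, Σa = 145, Σb = 80, Σa² = 4883, Σb² = 1358, Σab = 2099
nΣab − ΣaΣb = 10495 − 11600 = -1105
nΣa² − (Σa)² = 24415 − 21025 = 3390; nΣb² − (Σb)² = 6790 − 6400 = 390
r = -1105 / √(3390 × 390) = -1105 / 1149.8261 ≈ -0.961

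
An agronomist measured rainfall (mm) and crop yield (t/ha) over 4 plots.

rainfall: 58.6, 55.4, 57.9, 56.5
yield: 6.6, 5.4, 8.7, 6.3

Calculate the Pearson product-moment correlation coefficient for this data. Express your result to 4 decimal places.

0.6507

n = 4, Σx = 228.4, Σy = 27, Σx² = 13047.78, Σy² = 188.1, Σxy = 1545.6
nΣxy − ΣxΣy = 6182.4 − 6166.8 = 15.6
nΣx² − (Σx)² = 52191.12 − 52166.56 = 24.56; nΣy² − (Σy)² = 752.4 − 729 = 23.4
r = 15.6 / √(24.56 × 23.4) = 15.6 / 23.9730 ≈ 0.6507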